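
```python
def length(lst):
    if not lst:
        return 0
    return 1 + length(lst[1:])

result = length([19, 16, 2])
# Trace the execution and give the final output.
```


length([19, 16, 2])
= 1 + length([16, 2])
= 1 + 1 + length([2])
= 1 + 1 + 1 + length([])
= 1 + 1 + 1 + 0
= 3


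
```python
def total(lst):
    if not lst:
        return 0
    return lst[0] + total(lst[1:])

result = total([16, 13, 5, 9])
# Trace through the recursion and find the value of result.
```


total([16, 13, 5, 9])
= 16 + total([13, 5, 9])
= 16 + 13 + total([5, 9])
= 16 + 13 + 5 + total([9])
= 16 + 13 + 5 + 9 + total([])
= 16 + 13 + 5 + 9 + 0
= 43


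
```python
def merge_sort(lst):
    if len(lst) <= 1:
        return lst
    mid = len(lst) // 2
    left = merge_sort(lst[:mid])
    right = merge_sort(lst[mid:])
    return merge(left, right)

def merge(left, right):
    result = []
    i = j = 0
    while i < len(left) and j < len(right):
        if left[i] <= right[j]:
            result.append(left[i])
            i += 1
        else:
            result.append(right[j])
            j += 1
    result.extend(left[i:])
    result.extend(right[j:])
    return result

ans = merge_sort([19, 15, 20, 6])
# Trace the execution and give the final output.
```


merge_sort([19, 15, 20, 6])
Split into [19, 15] and [20, 6]
Left sorted: [15, 19]
Right sorted: [6, 20]
Merge [15, 19] and [6, 20]
= [6, 15, 19, 20]


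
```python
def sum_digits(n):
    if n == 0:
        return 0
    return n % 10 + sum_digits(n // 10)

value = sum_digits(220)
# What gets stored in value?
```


sum_digits(220)
= 0 + sum_digits(22)
= 0 + 2 + sum_digits(2)
= 0 + 2 + 2 + sum_digits(0)
= 0 + 2 + 2 + 0
= 4


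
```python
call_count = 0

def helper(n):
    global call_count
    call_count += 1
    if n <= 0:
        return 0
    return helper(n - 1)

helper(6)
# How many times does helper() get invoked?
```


helper(6) calls helper(5) calls ... calls helper(0)
Total calls: 6 + 1 (for base case) = 7


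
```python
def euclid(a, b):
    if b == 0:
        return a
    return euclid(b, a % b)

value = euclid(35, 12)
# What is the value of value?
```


euclid(35, 12)
= euclid(12, 35 % 12) = euclid(12, 11)
= euclid(11, 12 % 11) = euclid(11, 1)
= euclid(1, 11 % 1) = euclid(1, 0)
b == 0, return a = 1


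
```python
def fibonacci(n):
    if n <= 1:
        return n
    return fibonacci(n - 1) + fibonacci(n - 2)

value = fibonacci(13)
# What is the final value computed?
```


fibonacci(13)
= fibonacci(12) + fibonacci(11)
= (fibonacci(11) + fibonacci(10)) + fibonacci(11)
Computing bottom-up: fibonacci(0)=0, fibonacci(1)=1, fibonacci(2)=1, fibonacci(3)=2, fibonacci(4)=3, fibonacci(5)=5, fibonacci(6)=8, fibonacci(7)=13, fibonacci(8)=21, fibonacci(9)=34, fibonacci(10)=55, fibonacci(11)=89, fibonacci(12)=144, fibonacci(13)=233
= 233


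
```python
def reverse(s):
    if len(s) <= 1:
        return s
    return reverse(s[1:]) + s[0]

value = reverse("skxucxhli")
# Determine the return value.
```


reverse("skxucxhli")
= reverse("kxucxhli") + "s"
= reverse("xucxhli") + "k" + "s"
= reverse("ucxhli") + "x" + "k" + "s"
= reverse("cxhli") + "u" + "x" + "k" + "s"
= reverse("xhli") + "c" + "u" + "x" + "k" + "s"
= reverse("hli") + "x" + "c" + "u" + "x" + "k" + "s"
= reverse("li") + "h" + "x" + "c" + "u" + "x" + "k" + "s"
= reverse("i") + "l" + "h" + "x" + "c" + "u" + "x" + "k" + "s"
= "i" + "l" + "h" + "x" + "c" + "u" + "x" + "k" + "s"
= "ilhxcuxks"


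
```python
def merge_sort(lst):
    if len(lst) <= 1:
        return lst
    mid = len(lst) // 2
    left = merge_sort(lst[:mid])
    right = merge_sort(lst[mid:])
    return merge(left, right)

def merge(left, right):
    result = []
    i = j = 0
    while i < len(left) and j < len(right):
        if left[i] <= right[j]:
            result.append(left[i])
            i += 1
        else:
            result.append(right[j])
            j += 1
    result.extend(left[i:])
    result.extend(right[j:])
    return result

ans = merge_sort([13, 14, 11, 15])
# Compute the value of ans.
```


merge_sort([13, 14, 11, 15])
Split into [13, 14] and [11, 15]
Left sorted: [13, 14]
Right sorted: [11, 15]
Merge [13, 14] and [11, 15]
= [11, 13, 14, 15]


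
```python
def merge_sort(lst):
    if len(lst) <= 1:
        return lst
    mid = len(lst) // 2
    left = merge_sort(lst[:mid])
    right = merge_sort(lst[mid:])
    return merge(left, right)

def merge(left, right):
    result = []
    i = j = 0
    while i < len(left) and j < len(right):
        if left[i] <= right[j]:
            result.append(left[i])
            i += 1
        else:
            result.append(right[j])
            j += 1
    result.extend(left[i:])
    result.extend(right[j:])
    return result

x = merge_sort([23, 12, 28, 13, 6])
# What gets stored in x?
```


merge_sort([23, 12, 28, 13, 6])
Split into [23, 12] and [28, 13, 6]
Left sorted: [12, 23]
Right sorted: [6, 13, 28]
Merge [12, 23] and [6, 13, 28]
= [6, 12, 13, 23, 28]


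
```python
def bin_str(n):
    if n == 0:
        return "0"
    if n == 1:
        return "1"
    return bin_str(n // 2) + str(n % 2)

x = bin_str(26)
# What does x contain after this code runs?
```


bin_str(26)
= bin_str(13) + "0"
= bin_str(6) + "1" + "0"
= bin_str(3) + "0" + "1" + "0"
= bin_str(1) + "1" + "0" + "1" + "0"
= "1" + "1" + "0" + "1" + "0"
= "11010"


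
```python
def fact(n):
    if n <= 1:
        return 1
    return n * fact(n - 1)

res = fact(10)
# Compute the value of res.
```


fact(10)
= 10 * fact(9)
= 10 * 9 * fact(8)
= 10 * 9 * 8 * fact(7)
= 10 * 9 * 8 * 7 * fact(6)
= 10 * 9 * 8 * 7 * 6 * fact(5)
= 10 * 9 * 8 * 7 * 6 * 5 * fact(4)
= 10 * 9 * 8 * 7 * 6 * 5 * 4 * fact(3)
= 10 * 9 * 8 * 7 * 6 * 5 * 4 * 3 * fact(2)
= 10 * 9 * 8 * 7 * 6 * 5 * 4 * 3 * 2 * fact(1)
= 10 * 9 * 8 * 7 * 6 * 5 * 4 * 3 * 2 * 1
= 3628800


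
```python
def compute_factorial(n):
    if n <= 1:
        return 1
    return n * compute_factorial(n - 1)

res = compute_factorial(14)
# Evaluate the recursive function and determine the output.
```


compute_factorial(14)
= 14 * compute_factorial(13)
= 14 * 13 * compute_factorial(12)
= 14 * 13 * 12 * compute_factorial(11)
= 14 * 13 * 12 * 11 * compute_factorial(10)
= 14 * 13 * 12 * 11 * 10 * compute_factorial(9)
= 14 * 13 * 12 * 11 * 10 * 9 * compute_factorial(8)
= 14 * 13 * 12 * 11 * 10 * 9 * 8 * compute_factorial(7)
= 14 * 13 * 12 * 11 * 10 * 9 * 8 * 7 * compute_factorial(6)
= 14 * 13 * 12 * 11 * 10 * 9 * 8 * 7 * 6 * compute_factorial(5)
= 14 * 13 * 12 * 11 * 10 * 9 * 8 * 7 * 6 * 5 * compute_factorial(4)
= 14 * 13 * 12 * 11 * 10 * 9 * 8 * 7 * 6 * 5 * 4 * compute_factorial(3)
= 14 * 13 * 12 * 11 * 10 * 9 * 8 * 7 * 6 * 5 * 4 * 3 * compute_factorial(2)
= 14 * 13 * 12 * 11 * 10 * 9 * 8 * 7 * 6 * 5 * 4 * 3 * 2 * compute_factorial(1)
= 14 * 13 * 12 * 11 * 10 * 9 * 8 * 7 * 6 * 5 * 4 * 3 * 2 * 1
= 87178291200


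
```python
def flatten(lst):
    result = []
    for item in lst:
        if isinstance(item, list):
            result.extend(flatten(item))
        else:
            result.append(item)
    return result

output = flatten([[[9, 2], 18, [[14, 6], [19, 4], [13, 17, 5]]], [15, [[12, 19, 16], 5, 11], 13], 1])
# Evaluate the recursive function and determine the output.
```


flatten([[[9, 2], 18, [[14, 6], [19, 4], [13, 17, 5]]], [15, [[12, 19, 16], 5, 11], 13], 1])
Processing each element:
  [[9, 2], 18, [[14, 6], [19, 4], [13, 17, 5]]] is a list -> flatten recursively -> [9, 2, 18, 14, 6, 19, 4, 13, 17, 5]
  [15, [[12, 19, 16], 5, 11], 13] is a list -> flatten recursively -> [15, 12, 19, 16, 5, 11, 13]
  1 is not a list -> append 1
= [9, 2, 18, 14, 6, 19, 4, 13, 17, 5, 15, 12, 19, 16, 5, 11, 13, 1]


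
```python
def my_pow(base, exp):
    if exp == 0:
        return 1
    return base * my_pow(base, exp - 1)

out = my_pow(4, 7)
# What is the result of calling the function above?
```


my_pow(4, 7)
= 4 * my_pow(4, 6)
= 4 * 4 * my_pow(4, 5)
= 4 * 4 * 4 * my_pow(4, 4)
= 4 * 4 * 4 * 4 * my_pow(4, 3)
= 4 * 4 * 4 * 4 * 4 * my_pow(4, 2)
= 4 * 4 * 4 * 4 * 4 * 4 * my_pow(4, 1)
= 4 * 4 * 4 * 4 * 4 * 4 * 4 * my_pow(4, 0)
= 4 * 4 * 4 * 4 * 4 * 4 * 4 * 1
= 16384


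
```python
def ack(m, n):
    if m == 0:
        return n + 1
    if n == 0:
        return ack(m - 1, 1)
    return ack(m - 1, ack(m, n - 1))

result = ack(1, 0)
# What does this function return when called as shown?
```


ack(1, 0)
n == 0: return ack(0, 1)
= ack(0, 1) = 2
= 2


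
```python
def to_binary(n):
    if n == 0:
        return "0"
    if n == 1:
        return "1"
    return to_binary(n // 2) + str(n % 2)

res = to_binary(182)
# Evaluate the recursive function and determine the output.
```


to_binary(182)
= to_binary(91) + "0"
= to_binary(45) + "1" + "0"
= to_binary(22) + "1" + "1" + "0"
= to_binary(11) + "0" + "1" + "1" + "0"
= to_binary(5) + "1" + "0" + "1" + "1" + "0"
= to_binary(2) + "1" + "1" + "0" + "1" + "1" + "0"
= to_binary(1) + "0" + "1" + "1" + "0" + "1" + "1" + "0"
= "1" + "0" + "1" + "1" + "0" + "1" + "1" + "0"
= "10110110"


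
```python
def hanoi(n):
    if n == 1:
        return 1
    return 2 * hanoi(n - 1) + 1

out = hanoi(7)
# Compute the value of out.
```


hanoi(7)
= 2 * hanoi(6) + 1
= 2 * (2 * hanoi(5) + 1) + 1
= 2 * (2 * (2 * hanoi(4) + 1) + 1) + 1
= 2 * (2 * (2 * (2 * hanoi(3) + 1) + 1) + 1) + 1
= 2 * (2 * (2 * (2 * (2 * hanoi(2) + 1) + 1) + 1) + 1) + 1
= 2 * (2 * (2 * (2 * (2 * (2 * hanoi(1) + 1) + 1) + 1) + 1) + 1) + 1
Now compute bottom-up:
hanoi(1) = 1
hanoi(2) = 2 * 1 + 1 = 3
hanoi(3) = 2 * 3 + 1 = 7
hanoi(4) = 2 * 7 + 1 = 15
hanoi(5) = 2 * 15 + 1 = 31
hanoi(6) = 2 * 31 + 1 = 63
hanoi(7) = 2 * 63 + 1 = 127
= 127


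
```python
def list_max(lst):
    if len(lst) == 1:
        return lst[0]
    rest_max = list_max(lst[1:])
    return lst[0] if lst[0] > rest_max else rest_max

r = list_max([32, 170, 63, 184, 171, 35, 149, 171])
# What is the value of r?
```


list_max([32, 170, 63, 184, 171, 35, 149, 171])
= compare 32 with list_max([170, 63, 184, 171, 35, 149, 171])
= compare 170 with list_max([63, 184, 171, 35, 149, 171])
= compare 63 with list_max([184, 171, 35, 149, 171])
= compare 184 with list_max([171, 35, 149, 171])
= compare 171 with list_max([35, 149, 171])
= compare 35 with list_max([149, 171])
= compare 149 with list_max([171])
Base: list_max([171]) = 171
compare 149 with 171: max = 171
compare 35 with 171: max = 171
compare 171 with 171: max = 171
compare 184 with 171: max = 184
compare 63 with 184: max = 184
compare 170 with 184: max = 184
compare 32 with 184: max = 184
= 184


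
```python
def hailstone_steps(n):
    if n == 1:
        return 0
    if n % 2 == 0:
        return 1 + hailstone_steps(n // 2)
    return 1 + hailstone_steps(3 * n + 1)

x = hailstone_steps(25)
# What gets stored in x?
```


hailstone_steps(25)
25 is odd -> 3*25+1 = 76 -> hailstone_steps(76)
76 is even -> hailstone_steps(38)
38 is even -> hailstone_steps(19)
19 is odd -> 3*19+1 = 58 -> hailstone_steps(58)
58 is even -> hailstone_steps(29)
29 is odd -> 3*29+1 = 88 -> hailstone_steps(88)
88 is even -> hailstone_steps(44)
44 is even -> hailstone_steps(22)
22 is even -> hailstone_steps(11)
11 is odd -> 3*11+1 = 34 -> hailstone_steps(34)
34 is even -> hailstone_steps(17)
17 is odd -> 3*17+1 = 52 -> hailstone_steps(52)
52 is even -> hailstone_steps(26)
26 is even -> hailstone_steps(13)
13 is odd -> 3*13+1 = 40 -> hailstone_steps(40)
40 is even -> hailstone_steps(20)
20 is even -> hailstone_steps(10)
10 is even -> hailstone_steps(5)
5 is odd -> 3*5+1 = 16 -> hailstone_steps(16)
16 is even -> hailstone_steps(8)
8 is even -> hailstone_steps(4)
4 is even -> hailstone_steps(2)
2 is even -> hailstone_steps(1)
Reached 1 after 23 steps
= 23


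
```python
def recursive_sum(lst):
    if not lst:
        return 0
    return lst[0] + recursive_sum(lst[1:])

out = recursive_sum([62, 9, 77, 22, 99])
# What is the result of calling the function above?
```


recursive_sum([62, 9, 77, 22, 99])
= 62 + recursive_sum([9, 77, 22, 99])
= 62 + 9 + recursive_sum([77, 22, 99])
= 62 + 9 + 77 + recursive_sum([22, 99])
= 62 + 9 + 77 + 22 + recursive_sum([99])
= 62 + 9 + 77 + 22 + 99 + recursive_sum([])
= 62 + 9 + 77 + 22 + 99 + 0
= 269


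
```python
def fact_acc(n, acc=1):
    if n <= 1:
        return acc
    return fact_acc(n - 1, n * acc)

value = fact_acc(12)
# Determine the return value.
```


fact_acc(12, 1)
= fact_acc(11, 12 * 1) = fact_acc(11, 12)
= fact_acc(10, 11 * 12) = fact_acc(10, 132)
= fact_acc(9, 10 * 132) = fact_acc(9, 1320)
= fact_acc(8, 9 * 1320) = fact_acc(8, 11880)
= fact_acc(7, 8 * 11880) = fact_acc(7, 95040)
= fact_acc(6, 7 * 95040) = fact_acc(6, 665280)
= fact_acc(5, 6 * 665280) = fact_acc(5, 3991680)
= fact_acc(4, 5 * 3991680) = fact_acc(4, 19958400)
= fact_acc(3, 4 * 19958400) = fact_acc(3, 79833600)
= fact_acc(2, 3 * 79833600) = fact_acc(2, 239500800)
= fact_acc(1, 2 * 239500800) = fact_acc(1, 479001600)
n <= 1, return acc = 479001600


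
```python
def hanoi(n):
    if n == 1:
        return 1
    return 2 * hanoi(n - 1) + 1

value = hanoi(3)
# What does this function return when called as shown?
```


hanoi(3)
= 2 * hanoi(2) + 1
= 2 * (2 * hanoi(1) + 1) + 1
Now compute bottom-up:
hanoi(1) = 1
hanoi(2) = 2 * 1 + 1 = 3
hanoi(3) = 2 * 3 + 1 = 7
= 7


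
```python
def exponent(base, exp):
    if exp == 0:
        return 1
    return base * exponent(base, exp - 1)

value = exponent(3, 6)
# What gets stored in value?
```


exponent(3, 6)
= 3 * exponent(3, 5)
= 3 * 3 * exponent(3, 4)
= 3 * 3 * 3 * exponent(3, 3)
= 3 * 3 * 3 * 3 * exponent(3, 2)
= 3 * 3 * 3 * 3 * 3 * exponent(3, 1)
= 3 * 3 * 3 * 3 * 3 * 3 * exponent(3, 0)
= 3 * 3 * 3 * 3 * 3 * 3 * 1
= 729


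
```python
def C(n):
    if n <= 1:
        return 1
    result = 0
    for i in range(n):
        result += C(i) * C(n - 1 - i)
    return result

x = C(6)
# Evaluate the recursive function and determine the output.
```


C(6)
= sum of C(i) * C(6-1-i) for i in 0..5
First compute sub-values bottom-up:
  C(0) = 1, C(1) = 1
  C(2) = 1*1 + 1*1 = 2
  C(3) = 1*2 + 1*1 + 2*1 = 5
  C(4) = 1*5 + 1*2 + 2*1 + 5*1 = 14
  C(5) = 1*14 + 1*5 + 2*2 + 5*1 + 14*1 = 42
Now C(6):
  C(0)*C(5) = 1*42 = 42
  C(1)*C(4) = 1*14 = 14
  C(2)*C(3) = 2*5 = 10
  C(3)*C(2) = 5*2 = 10
  C(4)*C(1) = 14*1 = 14
  C(5)*C(0) = 42*1 = 42
= 42 + 14 + 10 + 10 + 14 + 42
= 132


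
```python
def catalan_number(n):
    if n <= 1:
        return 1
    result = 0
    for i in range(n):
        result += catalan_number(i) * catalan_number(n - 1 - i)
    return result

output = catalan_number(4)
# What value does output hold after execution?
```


catalan_number(4)
= sum of catalan_number(i) * catalan_number(4-1-i) for i in 0..3
First compute sub-values bottom-up:
  catalan_number(0) = 1, catalan_number(1) = 1
  catalan_number(2) = 1*1 + 1*1 = 2
  catalan_number(3) = 1*2 + 1*1 + 2*1 = 5
Now catalan_number(4):
  catalan_number(0)*catalan_number(3) = 1*5 = 5
  catalan_number(1)*catalan_number(2) = 1*2 = 2
  catalan_number(2)*catalan_number(1) = 2*1 = 2
  catalan_number(3)*catalan_number(0) = 5*1 = 5
= 5 + 2 + 2 + 5
= 14


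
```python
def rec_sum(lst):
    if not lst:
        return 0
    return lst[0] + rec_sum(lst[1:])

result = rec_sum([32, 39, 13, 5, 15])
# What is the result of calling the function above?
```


rec_sum([32, 39, 13, 5, 15])
= 32 + rec_sum([39, 13, 5, 15])
= 32 + 39 + rec_sum([13, 5, 15])
= 32 + 39 + 13 + rec_sum([5, 15])
= 32 + 39 + 13 + 5 + rec_sum([15])
= 32 + 39 + 13 + 5 + 15 + rec_sum([])
= 32 + 39 + 13 + 5 + 15 + 0
= 104


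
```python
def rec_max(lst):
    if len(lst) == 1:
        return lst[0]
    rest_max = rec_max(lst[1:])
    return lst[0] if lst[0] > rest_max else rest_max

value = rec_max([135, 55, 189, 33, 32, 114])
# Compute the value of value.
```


rec_max([135, 55, 189, 33, 32, 114])
= compare 135 with rec_max([55, 189, 33, 32, 114])
= compare 55 with rec_max([189, 33, 32, 114])
= compare 189 with rec_max([33, 32, 114])
= compare 33 with rec_max([32, 114])
= compare 32 with rec_max([114])
Base: rec_max([114]) = 114
compare 32 with 114: max = 114
compare 33 with 114: max = 114
compare 189 with 114: max = 189
compare 55 with 189: max = 189
compare 135 with 189: max = 189
= 189


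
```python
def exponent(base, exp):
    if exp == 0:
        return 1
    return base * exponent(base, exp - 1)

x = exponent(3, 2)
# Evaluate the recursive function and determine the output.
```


exponent(3, 2)
= 3 * exponent(3, 1)
= 3 * 3 * exponent(3, 0)
= 3 * 3 * 1
= 9


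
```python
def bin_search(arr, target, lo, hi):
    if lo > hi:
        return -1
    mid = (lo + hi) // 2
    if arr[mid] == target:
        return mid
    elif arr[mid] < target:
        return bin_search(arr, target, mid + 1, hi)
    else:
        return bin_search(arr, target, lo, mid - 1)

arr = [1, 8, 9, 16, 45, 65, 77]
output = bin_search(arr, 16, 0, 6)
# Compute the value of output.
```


bin_search(arr, 16, 0, 6)
lo=0, hi=6, mid=3, arr[mid]=16
arr[3] == 16, found at index 3
= 3


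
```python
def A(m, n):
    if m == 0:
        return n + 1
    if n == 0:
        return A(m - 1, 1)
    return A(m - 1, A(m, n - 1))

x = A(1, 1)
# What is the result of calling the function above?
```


A(1, 1)
= A(0, A(1, 0))
First compute A(1, 0) = 2
= A(0, 2)
= 3


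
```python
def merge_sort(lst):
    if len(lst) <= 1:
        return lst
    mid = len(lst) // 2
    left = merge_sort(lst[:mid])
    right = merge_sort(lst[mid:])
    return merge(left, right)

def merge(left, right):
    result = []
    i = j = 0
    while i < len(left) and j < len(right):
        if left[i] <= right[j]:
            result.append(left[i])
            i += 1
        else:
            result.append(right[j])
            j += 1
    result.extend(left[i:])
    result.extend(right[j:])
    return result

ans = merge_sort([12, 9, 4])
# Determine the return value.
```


merge_sort([12, 9, 4])
Split into [12] and [9, 4]
Left sorted: [12]
Right sorted: [4, 9]
Merge [12] and [4, 9]
= [4, 9, 12]


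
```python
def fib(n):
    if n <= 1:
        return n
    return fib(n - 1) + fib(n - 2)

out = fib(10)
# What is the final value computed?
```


fib(10)
= fib(9) + fib(8)
= (fib(8) + fib(7)) + fib(8)
Computing bottom-up: fib(0)=0, fib(1)=1, fib(2)=1, fib(3)=2, fib(4)=3, fib(5)=5, fib(6)=8, fib(7)=13, fib(8)=21, fib(9)=34, fib(10)=55
= 55


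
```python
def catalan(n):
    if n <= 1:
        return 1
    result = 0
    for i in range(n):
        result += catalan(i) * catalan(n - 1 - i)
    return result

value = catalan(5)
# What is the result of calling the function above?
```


catalan(5)
= sum of catalan(i) * catalan(5-1-i) for i in 0..4
First compute sub-values bottom-up:
  catalan(0) = 1, catalan(1) = 1
  catalan(2) = 1*1 + 1*1 = 2
  catalan(3) = 1*2 + 1*1 + 2*1 = 5
  catalan(4) = 1*5 + 1*2 + 2*1 + 5*1 = 14
Now catalan(5):
  catalan(0)*catalan(4) = 1*14 = 14
  catalan(1)*catalan(3) = 1*5 = 5
  catalan(2)*catalan(2) = 2*2 = 4
  catalan(3)*catalan(1) = 5*1 = 5
  catalan(4)*catalan(0) = 14*1 = 14
= 14 + 5 + 4 + 5 + 14
= 42


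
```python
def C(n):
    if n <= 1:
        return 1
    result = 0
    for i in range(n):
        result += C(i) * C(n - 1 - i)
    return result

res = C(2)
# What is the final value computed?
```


C(2)
= sum of C(i) * C(2-1-i) for i in 0..1
  C(0)*C(1) = 1*1 = 1
  C(1)*C(0) = 1*1 = 1
= 1 + 1
= 2


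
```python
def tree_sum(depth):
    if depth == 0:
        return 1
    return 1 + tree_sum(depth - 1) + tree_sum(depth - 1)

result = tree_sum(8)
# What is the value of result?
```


tree_sum(8)
= 1 + tree_sum(7) + tree_sum(7)
= 1 + 2 * tree_sum(7)
tree_sum(k) = 2^(k+1) - 1
tree_sum(0) = 1
tree_sum(1) = 3
tree_sum(2) = 7
tree_sum(3) = 15
tree_sum(4) = 31
tree_sum(8) = 2^9 - 1 = 511


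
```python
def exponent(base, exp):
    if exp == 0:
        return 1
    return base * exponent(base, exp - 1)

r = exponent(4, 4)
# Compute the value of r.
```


exponent(4, 4)
= 4 * exponent(4, 3)
= 4 * 4 * exponent(4, 2)
= 4 * 4 * 4 * exponent(4, 1)
= 4 * 4 * 4 * 4 * exponent(4, 0)
= 4 * 4 * 4 * 4 * 1
= 256


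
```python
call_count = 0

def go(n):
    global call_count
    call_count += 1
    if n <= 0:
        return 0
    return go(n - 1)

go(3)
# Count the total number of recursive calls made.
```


go(3) calls go(2) calls ... calls go(0)
Total calls: 3 + 1 (for base case) = 4


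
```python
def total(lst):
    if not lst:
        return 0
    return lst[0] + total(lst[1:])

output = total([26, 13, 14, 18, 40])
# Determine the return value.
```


total([26, 13, 14, 18, 40])
= 26 + total([13, 14, 18, 40])
= 26 + 13 + total([14, 18, 40])
= 26 + 13 + 14 + total([18, 40])
= 26 + 13 + 14 + 18 + total([40])
= 26 + 13 + 14 + 18 + 40 + total([])
= 26 + 13 + 14 + 18 + 40 + 0
= 111


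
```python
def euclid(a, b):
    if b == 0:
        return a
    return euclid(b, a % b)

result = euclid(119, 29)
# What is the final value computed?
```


euclid(119, 29)
= euclid(29, 119 % 29) = euclid(29, 3)
= euclid(3, 29 % 3) = euclid(3, 2)
= euclid(2, 3 % 2) = euclid(2, 1)
= euclid(1, 2 % 1) = euclid(1, 0)
b == 0, return a = 1


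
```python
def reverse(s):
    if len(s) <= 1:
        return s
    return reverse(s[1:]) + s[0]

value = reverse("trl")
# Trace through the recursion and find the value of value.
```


reverse("trl")
= reverse("rl") + "t"
= reverse("l") + "r" + "t"
= "l" + "r" + "t"
= "lrt"


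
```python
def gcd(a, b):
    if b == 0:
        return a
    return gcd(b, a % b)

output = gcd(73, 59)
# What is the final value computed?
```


gcd(73, 59)
= gcd(59, 73 % 59) = gcd(59, 14)
= gcd(14, 59 % 14) = gcd(14, 3)
= gcd(3, 14 % 3) = gcd(3, 2)
= gcd(2, 3 % 2) = gcd(2, 1)
= gcd(1, 2 % 1) = gcd(1, 0)
b == 0, return a = 1


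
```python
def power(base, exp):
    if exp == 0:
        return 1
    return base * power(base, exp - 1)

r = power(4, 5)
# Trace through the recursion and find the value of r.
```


power(4, 5)
= 4 * power(4, 4)
= 4 * 4 * power(4, 3)
= 4 * 4 * 4 * power(4, 2)
= 4 * 4 * 4 * 4 * power(4, 1)
= 4 * 4 * 4 * 4 * 4 * power(4, 0)
= 4 * 4 * 4 * 4 * 4 * 1
= 1024


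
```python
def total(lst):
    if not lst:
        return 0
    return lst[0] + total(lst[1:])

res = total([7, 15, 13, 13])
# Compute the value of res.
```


total([7, 15, 13, 13])
= 7 + total([15, 13, 13])
= 7 + 15 + total([13, 13])
= 7 + 15 + 13 + total([13])
= 7 + 15 + 13 + 13 + total([])
= 7 + 15 + 13 + 13 + 0
= 48


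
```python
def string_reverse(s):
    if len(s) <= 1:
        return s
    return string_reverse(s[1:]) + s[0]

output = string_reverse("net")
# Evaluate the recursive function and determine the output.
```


string_reverse("net")
= string_reverse("et") + "n"
= string_reverse("t") + "e" + "n"
= "t" + "e" + "n"
= "ten"


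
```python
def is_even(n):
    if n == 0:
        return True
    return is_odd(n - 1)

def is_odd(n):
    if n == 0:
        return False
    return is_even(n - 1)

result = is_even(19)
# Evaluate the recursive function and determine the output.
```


is_even(19)
= is_odd(18)
= is_even(17)
= is_odd(16)
= is_even(15)
= is_odd(14)
= is_even(13)
= is_odd(12)
= is_even(11)
= is_odd(10)
= is_even(9)
= is_odd(8)
= is_even(7)
= is_odd(6)
= is_even(5)
= is_odd(4)
= is_even(3)
= is_odd(2)
= is_even(1)
= is_odd(0)
n == 0: return False
= False


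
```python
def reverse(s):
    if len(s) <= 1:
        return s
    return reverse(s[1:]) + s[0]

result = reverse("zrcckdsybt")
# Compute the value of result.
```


reverse("zrcckdsybt")
= reverse("rcckdsybt") + "z"
= reverse("cckdsybt") + "r" + "z"
= reverse("ckdsybt") + "c" + "r" + "z"
= reverse("kdsybt") + "c" + "c" + "r" + "z"
= reverse("dsybt") + "k" + "c" + "c" + "r" + "z"
= reverse("sybt") + "d" + "k" + "c" + "c" + "r" + "z"
= reverse("ybt") + "s" + "d" + "k" + "c" + "c" + "r" + "z"
= reverse("bt") + "y" + "s" + "d" + "k" + "c" + "c" + "r" + "z"
= reverse("t") + "b" + "y" + "s" + "d" + "k" + "c" + "c" + "r" + "z"
= "t" + "b" + "y" + "s" + "d" + "k" + "c" + "c" + "r" + "z"
= "tbysdkccrz"


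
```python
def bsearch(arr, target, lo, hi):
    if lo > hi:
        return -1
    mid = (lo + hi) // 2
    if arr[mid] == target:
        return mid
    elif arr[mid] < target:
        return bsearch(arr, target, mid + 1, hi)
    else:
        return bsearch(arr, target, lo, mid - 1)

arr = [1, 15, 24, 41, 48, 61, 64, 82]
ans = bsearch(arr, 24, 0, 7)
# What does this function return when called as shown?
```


bsearch(arr, 24, 0, 7)
lo=0, hi=7, mid=3, arr[mid]=41
41 > 24, search left half
lo=0, hi=2, mid=1, arr[mid]=15
15 < 24, search right half
lo=2, hi=2, mid=2, arr[mid]=24
arr[2] == 24, found at index 2
= 2


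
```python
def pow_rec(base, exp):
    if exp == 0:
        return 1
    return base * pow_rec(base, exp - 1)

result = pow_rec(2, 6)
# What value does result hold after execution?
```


pow_rec(2, 6)
= 2 * pow_rec(2, 5)
= 2 * 2 * pow_rec(2, 4)
= 2 * 2 * 2 * pow_rec(2, 3)
= 2 * 2 * 2 * 2 * pow_rec(2, 2)
= 2 * 2 * 2 * 2 * 2 * pow_rec(2, 1)
= 2 * 2 * 2 * 2 * 2 * 2 * pow_rec(2, 0)
= 2 * 2 * 2 * 2 * 2 * 2 * 1
= 64


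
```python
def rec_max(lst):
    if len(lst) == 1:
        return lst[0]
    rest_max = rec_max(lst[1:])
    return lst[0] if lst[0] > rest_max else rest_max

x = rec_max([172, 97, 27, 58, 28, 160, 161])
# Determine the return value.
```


rec_max([172, 97, 27, 58, 28, 160, 161])
= compare 172 with rec_max([97, 27, 58, 28, 160, 161])
= compare 97 with rec_max([27, 58, 28, 160, 161])
= compare 27 with rec_max([58, 28, 160, 161])
= compare 58 with rec_max([28, 160, 161])
= compare 28 with rec_max([160, 161])
= compare 160 with rec_max([161])
Base: rec_max([161]) = 161
compare 160 with 161: max = 161
compare 28 with 161: max = 161
compare 58 with 161: max = 161
compare 27 with 161: max = 161
compare 97 with 161: max = 161
compare 172 with 161: max = 172
= 172


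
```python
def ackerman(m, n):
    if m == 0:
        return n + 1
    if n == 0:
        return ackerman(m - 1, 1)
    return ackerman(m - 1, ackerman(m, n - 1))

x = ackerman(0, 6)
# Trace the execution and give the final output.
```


ackerman(0, 6)
m == 0: return 6 + 1 = 7
= 7


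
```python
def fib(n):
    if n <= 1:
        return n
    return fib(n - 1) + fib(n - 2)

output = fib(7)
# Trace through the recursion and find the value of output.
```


fib(7)
= fib(6) + fib(5)
= (fib(5) + fib(4)) + fib(5)
Computing bottom-up: fib(0)=0, fib(1)=1, fib(2)=1, fib(3)=2, fib(4)=3, fib(5)=5, fib(6)=8, fib(7)=13
= 13


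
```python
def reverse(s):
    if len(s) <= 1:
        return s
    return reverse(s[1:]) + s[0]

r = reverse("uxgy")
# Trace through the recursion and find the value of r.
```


reverse("uxgy")
= reverse("xgy") + "u"
= reverse("gy") + "x" + "u"
= reverse("y") + "g" + "x" + "u"
= "y" + "g" + "x" + "u"
= "ygxu"


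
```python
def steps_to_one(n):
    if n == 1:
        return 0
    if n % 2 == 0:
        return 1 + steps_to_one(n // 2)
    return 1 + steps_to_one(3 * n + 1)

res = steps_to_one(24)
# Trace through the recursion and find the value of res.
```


steps_to_one(24)
24 is even -> steps_to_one(12)
12 is even -> steps_to_one(6)
6 is even -> steps_to_one(3)
3 is odd -> 3*3+1 = 10 -> steps_to_one(10)
10 is even -> steps_to_one(5)
5 is odd -> 3*5+1 = 16 -> steps_to_one(16)
16 is even -> steps_to_one(8)
8 is even -> steps_to_one(4)
4 is even -> steps_to_one(2)
2 is even -> steps_to_one(1)
Reached 1 after 10 steps
= 10


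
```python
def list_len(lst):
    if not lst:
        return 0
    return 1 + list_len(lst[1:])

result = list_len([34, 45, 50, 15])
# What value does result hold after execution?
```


list_len([34, 45, 50, 15])
= 1 + list_len([45, 50, 15])
= 1 + 1 + list_len([50, 15])
= 1 + 1 + 1 + list_len([15])
= 1 + 1 + 1 + 1 + list_len([])
= 1 + 1 + 1 + 1 + 0
= 4


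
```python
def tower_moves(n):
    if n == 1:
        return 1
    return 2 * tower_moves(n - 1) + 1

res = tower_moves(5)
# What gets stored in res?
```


tower_moves(5)
= 2 * tower_moves(4) + 1
= 2 * (2 * tower_moves(3) + 1) + 1
= 2 * (2 * (2 * tower_moves(2) + 1) + 1) + 1
= 2 * (2 * (2 * (2 * tower_moves(1) + 1) + 1) + 1) + 1
Now compute bottom-up:
tower_moves(1) = 1
tower_moves(2) = 2 * 1 + 1 = 3
tower_moves(3) = 2 * 3 + 1 = 7
tower_moves(4) = 2 * 7 + 1 = 15
tower_moves(5) = 2 * 15 + 1 = 31
= 31


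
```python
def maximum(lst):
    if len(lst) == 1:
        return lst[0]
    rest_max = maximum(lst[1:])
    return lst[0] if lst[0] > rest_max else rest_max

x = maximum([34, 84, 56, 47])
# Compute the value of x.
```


maximum([34, 84, 56, 47])
= compare 34 with maximum([84, 56, 47])
= compare 84 with maximum([56, 47])
= compare 56 with maximum([47])
Base: maximum([47]) = 47
compare 56 with 47: max = 56
compare 84 with 56: max = 84
compare 34 with 84: max = 84
= 84


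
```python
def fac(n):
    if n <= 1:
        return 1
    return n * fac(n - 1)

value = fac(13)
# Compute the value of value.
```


fac(13)
= 13 * fac(12)
= 13 * 12 * fac(11)
= 13 * 12 * 11 * fac(10)
= 13 * 12 * 11 * 10 * fac(9)
= 13 * 12 * 11 * 10 * 9 * fac(8)
= 13 * 12 * 11 * 10 * 9 * 8 * fac(7)
= 13 * 12 * 11 * 10 * 9 * 8 * 7 * fac(6)
= 13 * 12 * 11 * 10 * 9 * 8 * 7 * 6 * fac(5)
= 13 * 12 * 11 * 10 * 9 * 8 * 7 * 6 * 5 * fac(4)
= 13 * 12 * 11 * 10 * 9 * 8 * 7 * 6 * 5 * 4 * fac(3)
= 13 * 12 * 11 * 10 * 9 * 8 * 7 * 6 * 5 * 4 * 3 * fac(2)
= 13 * 12 * 11 * 10 * 9 * 8 * 7 * 6 * 5 * 4 * 3 * 2 * fac(1)
= 13 * 12 * 11 * 10 * 9 * 8 * 7 * 6 * 5 * 4 * 3 * 2 * 1
= 6227020800


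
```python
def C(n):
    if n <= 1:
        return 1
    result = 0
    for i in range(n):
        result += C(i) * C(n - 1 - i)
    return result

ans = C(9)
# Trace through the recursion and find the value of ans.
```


C(9)
= sum of C(i) * C(9-1-i) for i in 0..8
First compute sub-values bottom-up:
  C(0) = 1, C(1) = 1
  C(2) = 1*1 + 1*1 = 2
  C(3) = 1*2 + 1*1 + 2*1 = 5
  C(4) = 1*5 + 1*2 + 2*1 + 5*1 = 14
  C(5) = 1*14 + 1*5 + 2*2 + 5*1 + 14*1 = 42
  C(6) = 1*42 + 1*14 + 2*5 + 5*2 + 14*1 + 42*1 = 132
  C(7) = 1*132 + 1*42 + 2*14 + 5*5 + 14*2 + 42*1 + 132*1 = 429
  C(8) = 1*429 + 1*132 + 2*42 + 5*14 + 14*5 + 42*2 + 132*1 + 429*1 = 1430
Now C(9):
  C(0)*C(8) = 1*1430 = 1430
  C(1)*C(7) = 1*429 = 429
  C(2)*C(6) = 2*132 = 264
  C(3)*C(5) = 5*42 = 210
  C(4)*C(4) = 14*14 = 196
  C(5)*C(3) = 42*5 = 210
  C(6)*C(2) = 132*2 = 264
  C(7)*C(1) = 429*1 = 429
  C(8)*C(0) = 1430*1 = 1430
= 1430 + 429 + 264 + 210 + 196 + 210 + 264 + 429 + 1430
= 4862


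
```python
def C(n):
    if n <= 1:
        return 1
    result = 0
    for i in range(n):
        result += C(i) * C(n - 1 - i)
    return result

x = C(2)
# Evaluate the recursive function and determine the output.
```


C(2)
= sum of C(i) * C(2-1-i) for i in 0..1
  C(0)*C(1) = 1*1 = 1
  C(1)*C(0) = 1*1 = 1
= 1 + 1
= 2


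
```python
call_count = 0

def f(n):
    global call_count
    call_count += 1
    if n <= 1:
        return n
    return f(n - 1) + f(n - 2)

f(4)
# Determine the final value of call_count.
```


f(4) calls f(3) and f(2); each non-base call branches into two more.
Let C(k) = total number of calls made by f(k), including the call to f(k) itself.
Base cases: C(0) = 1, C(1) = 1
Recurrence: C(k) = 1 + C(k-1) + C(k-2)
  C(2) = 1 + C(1) + C(0) = 1 + 1 + 1 = 3
  C(3) = 1 + C(2) + C(1) = 1 + 3 + 1 = 5
  C(4) = 1 + C(3) + C(2) = 1 + 5 + 3 = 9
Total calls = C(4) = 9


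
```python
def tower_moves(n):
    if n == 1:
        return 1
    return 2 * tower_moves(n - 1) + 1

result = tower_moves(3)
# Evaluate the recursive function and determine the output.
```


tower_moves(3)
= 2 * tower_moves(2) + 1
= 2 * (2 * tower_moves(1) + 1) + 1
Now compute bottom-up:
tower_moves(1) = 1
tower_moves(2) = 2 * 1 + 1 = 3
tower_moves(3) = 2 * 3 + 1 = 7
= 7


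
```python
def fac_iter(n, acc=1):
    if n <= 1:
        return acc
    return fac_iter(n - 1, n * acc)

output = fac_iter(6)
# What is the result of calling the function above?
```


fac_iter(6, 1)
= fac_iter(5, 6 * 1) = fac_iter(5, 6)
= fac_iter(4, 5 * 6) = fac_iter(4, 30)
= fac_iter(3, 4 * 30) = fac_iter(3, 120)
= fac_iter(2, 3 * 120) = fac_iter(2, 360)
= fac_iter(1, 2 * 360) = fac_iter(1, 720)
n <= 1, return acc = 720


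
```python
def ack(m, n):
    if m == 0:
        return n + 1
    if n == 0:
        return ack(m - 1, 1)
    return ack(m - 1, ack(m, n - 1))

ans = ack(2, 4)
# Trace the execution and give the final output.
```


ack(2, 4)
= ack(1, ack(2, 3))
First compute ack(2, 3) = 9
= ack(1, 9)
= 11


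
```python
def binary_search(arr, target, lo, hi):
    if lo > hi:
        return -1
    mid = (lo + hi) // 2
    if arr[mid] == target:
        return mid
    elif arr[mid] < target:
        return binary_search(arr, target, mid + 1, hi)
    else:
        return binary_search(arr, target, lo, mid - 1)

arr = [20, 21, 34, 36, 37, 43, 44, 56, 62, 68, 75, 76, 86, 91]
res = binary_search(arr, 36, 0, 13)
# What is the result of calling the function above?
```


binary_search(arr, 36, 0, 13)
lo=0, hi=13, mid=6, arr[mid]=44
44 > 36, search left half
lo=0, hi=5, mid=2, arr[mid]=34
34 < 36, search right half
lo=3, hi=5, mid=4, arr[mid]=37
37 > 36, search left half
lo=3, hi=3, mid=3, arr[mid]=36
arr[3] == 36, found at index 3
= 3


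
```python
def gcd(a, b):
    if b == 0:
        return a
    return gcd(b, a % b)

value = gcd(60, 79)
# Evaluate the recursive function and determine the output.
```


gcd(60, 79)
= gcd(79, 60 % 79) = gcd(79, 60)
= gcd(60, 79 % 60) = gcd(60, 19)
= gcd(19, 60 % 19) = gcd(19, 3)
= gcd(3, 19 % 3) = gcd(3, 1)
= gcd(1, 3 % 1) = gcd(1, 0)
b == 0, return a = 1


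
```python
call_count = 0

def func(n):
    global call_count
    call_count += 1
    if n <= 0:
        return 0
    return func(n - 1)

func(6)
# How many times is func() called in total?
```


func(6) calls func(5) calls ... calls func(0)
Total calls: 6 + 1 (for base case) = 7


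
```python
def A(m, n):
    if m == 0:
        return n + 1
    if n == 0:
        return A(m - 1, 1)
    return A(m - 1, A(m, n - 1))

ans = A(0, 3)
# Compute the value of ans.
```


A(0, 3)
m == 0: return 3 + 1 = 4
= 4


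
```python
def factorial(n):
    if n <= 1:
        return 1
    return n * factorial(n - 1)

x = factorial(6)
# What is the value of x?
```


factorial(6)
= 6 * factorial(5)
= 6 * 5 * factorial(4)
= 6 * 5 * 4 * factorial(3)
= 6 * 5 * 4 * 3 * factorial(2)
= 6 * 5 * 4 * 3 * 2 * factorial(1)
= 6 * 5 * 4 * 3 * 2 * 1
= 720


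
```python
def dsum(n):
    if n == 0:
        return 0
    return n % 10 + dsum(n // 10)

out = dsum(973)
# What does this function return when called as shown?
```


dsum(973)
= 3 + dsum(97)
= 3 + 7 + dsum(9)
= 3 + 7 + 9 + dsum(0)
= 3 + 7 + 9 + 0
= 19


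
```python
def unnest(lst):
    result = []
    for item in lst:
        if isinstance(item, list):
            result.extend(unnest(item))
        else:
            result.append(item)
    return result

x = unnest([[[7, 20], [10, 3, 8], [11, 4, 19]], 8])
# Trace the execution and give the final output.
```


unnest([[[7, 20], [10, 3, 8], [11, 4, 19]], 8])
Processing each element:
  [[7, 20], [10, 3, 8], [11, 4, 19]] is a list -> unnest recursively -> [7, 20, 10, 3, 8, 11, 4, 19]
  8 is not a list -> append 8
= [7, 20, 10, 3, 8, 11, 4, 19, 8]


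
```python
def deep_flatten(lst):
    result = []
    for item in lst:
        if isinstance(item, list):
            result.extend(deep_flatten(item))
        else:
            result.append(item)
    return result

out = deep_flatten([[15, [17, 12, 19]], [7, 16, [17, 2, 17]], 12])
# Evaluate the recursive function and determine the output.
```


deep_flatten([[15, [17, 12, 19]], [7, 16, [17, 2, 17]], 12])
Processing each element:
  [15, [17, 12, 19]] is a list -> deep_flatten recursively -> [15, 17, 12, 19]
  [7, 16, [17, 2, 17]] is a list -> deep_flatten recursively -> [7, 16, 17, 2, 17]
  12 is not a list -> append 12
= [15, 17, 12, 19, 7, 16, 17, 2, 17, 12]


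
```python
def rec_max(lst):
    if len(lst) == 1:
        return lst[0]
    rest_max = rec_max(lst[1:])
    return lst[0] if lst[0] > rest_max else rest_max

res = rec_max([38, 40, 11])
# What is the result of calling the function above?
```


rec_max([38, 40, 11])
= compare 38 with rec_max([40, 11])
= compare 40 with rec_max([11])
Base: rec_max([11]) = 11
compare 40 with 11: max = 40
compare 38 with 40: max = 40
= 40


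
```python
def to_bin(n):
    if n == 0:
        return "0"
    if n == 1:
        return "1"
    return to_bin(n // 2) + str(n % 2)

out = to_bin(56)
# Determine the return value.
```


to_bin(56)
= to_bin(28) + "0"
= to_bin(14) + "0" + "0"
= to_bin(7) + "0" + "0" + "0"
= to_bin(3) + "1" + "0" + "0" + "0"
= to_bin(1) + "1" + "1" + "0" + "0" + "0"
= "1" + "1" + "1" + "0" + "0" + "0"
= "111000"


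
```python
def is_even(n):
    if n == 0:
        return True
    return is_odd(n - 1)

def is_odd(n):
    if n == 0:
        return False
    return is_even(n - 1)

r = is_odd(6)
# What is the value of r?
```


is_odd(6)
= is_even(5)
= is_odd(4)
= is_even(3)
= is_odd(2)
= is_even(1)
= is_odd(0)
n == 0: return False
= False


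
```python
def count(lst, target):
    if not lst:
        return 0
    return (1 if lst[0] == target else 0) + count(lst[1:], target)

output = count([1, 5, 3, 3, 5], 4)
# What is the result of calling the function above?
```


count([1, 5, 3, 3, 5], 4)
lst[0]=1 != 4: 0 + count([5, 3, 3, 5], 4)
lst[0]=5 != 4: 0 + count([3, 3, 5], 4)
lst[0]=3 != 4: 0 + count([3, 5], 4)
lst[0]=3 != 4: 0 + count([5], 4)
lst[0]=5 != 4: 0 + count([], 4)
= 0


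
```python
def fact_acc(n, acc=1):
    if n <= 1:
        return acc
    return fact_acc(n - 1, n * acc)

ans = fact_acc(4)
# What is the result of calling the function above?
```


fact_acc(4, 1)
= fact_acc(3, 4 * 1) = fact_acc(3, 4)
= fact_acc(2, 3 * 4) = fact_acc(2, 12)
= fact_acc(1, 2 * 12) = fact_acc(1, 24)
n <= 1, return acc = 24


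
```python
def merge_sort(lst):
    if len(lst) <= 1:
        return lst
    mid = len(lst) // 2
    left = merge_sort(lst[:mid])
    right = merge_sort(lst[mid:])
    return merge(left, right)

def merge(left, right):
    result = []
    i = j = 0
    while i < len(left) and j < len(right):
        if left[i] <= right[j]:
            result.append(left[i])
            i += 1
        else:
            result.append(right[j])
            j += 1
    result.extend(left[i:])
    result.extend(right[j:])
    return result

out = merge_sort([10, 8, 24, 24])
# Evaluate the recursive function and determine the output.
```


merge_sort([10, 8, 24, 24])
Split into [10, 8] and [24, 24]
Left sorted: [8, 10]
Right sorted: [24, 24]
Merge [8, 10] and [24, 24]
= [8, 10, 24, 24]


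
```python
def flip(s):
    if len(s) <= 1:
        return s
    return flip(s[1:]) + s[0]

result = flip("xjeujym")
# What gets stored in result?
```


flip("xjeujym")
= flip("jeujym") + "x"
= flip("eujym") + "j" + "x"
= flip("ujym") + "e" + "j" + "x"
= flip("jym") + "u" + "e" + "j" + "x"
= flip("ym") + "j" + "u" + "e" + "j" + "x"
= flip("m") + "y" + "j" + "u" + "e" + "j" + "x"
= "m" + "y" + "j" + "u" + "e" + "j" + "x"
= "myjuejx"


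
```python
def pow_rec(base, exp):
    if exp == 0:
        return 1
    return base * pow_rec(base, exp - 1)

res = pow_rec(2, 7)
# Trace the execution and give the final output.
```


pow_rec(2, 7)
= 2 * pow_rec(2, 6)
= 2 * 2 * pow_rec(2, 5)
= 2 * 2 * 2 * pow_rec(2, 4)
= 2 * 2 * 2 * 2 * pow_rec(2, 3)
= 2 * 2 * 2 * 2 * 2 * pow_rec(2, 2)
= 2 * 2 * 2 * 2 * 2 * 2 * pow_rec(2, 1)
= 2 * 2 * 2 * 2 * 2 * 2 * 2 * pow_rec(2, 0)
= 2 * 2 * 2 * 2 * 2 * 2 * 2 * 1
= 128


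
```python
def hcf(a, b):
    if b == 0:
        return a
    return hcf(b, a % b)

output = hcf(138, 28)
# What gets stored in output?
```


hcf(138, 28)
= hcf(28, 138 % 28) = hcf(28, 26)
= hcf(26, 28 % 26) = hcf(26, 2)
= hcf(2, 26 % 2) = hcf(2, 0)
b == 0, return a = 2


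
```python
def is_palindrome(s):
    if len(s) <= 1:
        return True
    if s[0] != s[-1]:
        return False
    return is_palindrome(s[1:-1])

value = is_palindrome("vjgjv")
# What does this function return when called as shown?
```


is_palindrome("vjgjv")
"vjgjv": s[0]='v' == s[-1]='v' -> is_palindrome("jgj")
"jgj": s[0]='j' == s[-1]='j' -> is_palindrome("g")
"g": len <= 1 -> True
= True
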